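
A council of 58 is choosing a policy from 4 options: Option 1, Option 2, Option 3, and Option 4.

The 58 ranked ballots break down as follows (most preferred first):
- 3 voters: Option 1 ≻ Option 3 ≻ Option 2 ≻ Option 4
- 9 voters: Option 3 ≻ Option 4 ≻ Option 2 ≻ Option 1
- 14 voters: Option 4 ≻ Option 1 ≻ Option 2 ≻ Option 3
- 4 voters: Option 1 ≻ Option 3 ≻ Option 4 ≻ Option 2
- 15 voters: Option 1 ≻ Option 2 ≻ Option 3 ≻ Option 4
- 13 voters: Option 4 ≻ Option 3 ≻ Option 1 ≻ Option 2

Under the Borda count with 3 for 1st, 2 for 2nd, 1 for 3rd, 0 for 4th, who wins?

Option 1

Option 1: 3×3 + 9×0 + 14×2 + 4×3 + 15×3 + 13×1 = 107
Option 2: 3×1 + 9×1 + 14×1 + 4×0 + 15×2 + 13×0 = 56
Option 3: 3×2 + 9×3 + 14×0 + 4×2 + 15×1 + 13×2 = 82
Option 4: 3×0 + 9×2 + 14×3 + 4×1 + 15×0 + 13×3 = 103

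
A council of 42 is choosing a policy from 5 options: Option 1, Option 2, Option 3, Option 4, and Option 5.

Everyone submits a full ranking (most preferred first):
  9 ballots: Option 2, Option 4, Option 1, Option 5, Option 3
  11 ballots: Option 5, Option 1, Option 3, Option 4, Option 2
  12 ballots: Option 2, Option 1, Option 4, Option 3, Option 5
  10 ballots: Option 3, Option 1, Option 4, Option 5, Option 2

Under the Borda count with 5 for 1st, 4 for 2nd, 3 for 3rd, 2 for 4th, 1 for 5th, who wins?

Option 1

Option 1: 9×3 + 11×4 + 12×4 + 10×4 = 159
Option 2: 9×5 + 11×1 + 12×5 + 10×1 = 126
Option 3: 9×1 + 11×3 + 12×2 + 10×5 = 116
Option 4: 9×4 + 11×2 + 12×3 + 10×3 = 124
Option 5: 9×2 + 11×5 + 12×1 + 10×2 = 105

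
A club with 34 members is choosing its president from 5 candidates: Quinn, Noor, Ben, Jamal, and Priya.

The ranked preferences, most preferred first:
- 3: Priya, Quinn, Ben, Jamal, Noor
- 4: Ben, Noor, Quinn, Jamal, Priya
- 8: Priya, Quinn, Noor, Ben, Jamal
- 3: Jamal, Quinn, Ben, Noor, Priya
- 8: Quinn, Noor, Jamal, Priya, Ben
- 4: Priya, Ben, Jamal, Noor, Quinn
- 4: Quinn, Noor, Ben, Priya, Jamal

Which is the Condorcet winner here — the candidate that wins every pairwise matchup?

Quinn

Quinn vs Noor: 26–8
Quinn vs Ben: 26–8
Quinn vs Jamal: 27–7
Quinn vs Priya: 19–15
Quinn beats every other candidate.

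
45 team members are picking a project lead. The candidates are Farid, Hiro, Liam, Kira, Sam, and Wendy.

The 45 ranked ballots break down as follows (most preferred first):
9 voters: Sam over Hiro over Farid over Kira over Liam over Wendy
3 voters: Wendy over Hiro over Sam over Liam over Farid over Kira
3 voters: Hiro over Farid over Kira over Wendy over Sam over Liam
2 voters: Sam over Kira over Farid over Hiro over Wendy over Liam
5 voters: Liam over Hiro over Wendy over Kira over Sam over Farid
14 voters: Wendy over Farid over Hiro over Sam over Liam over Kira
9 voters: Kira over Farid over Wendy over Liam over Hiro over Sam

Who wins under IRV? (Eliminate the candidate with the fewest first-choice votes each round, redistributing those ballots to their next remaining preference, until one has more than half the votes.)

Kira

Round 1: Farid 0, Hiro 3, Liam 5, Kira 9, Sam 11, Wendy 17. Farid eliminated.
Round 2: Hiro 3, Liam 5, Kira 9, Sam 11, Wendy 17. Hiro eliminated.
Round 3: Liam 5, Kira 12, Sam 11, Wendy 17. Liam eliminated.
Round 4: Kira 12, Sam 11, Wendy 22. Sam eliminated.
Round 5: Kira 23, Wendy 22. Kira has a majority (≥23).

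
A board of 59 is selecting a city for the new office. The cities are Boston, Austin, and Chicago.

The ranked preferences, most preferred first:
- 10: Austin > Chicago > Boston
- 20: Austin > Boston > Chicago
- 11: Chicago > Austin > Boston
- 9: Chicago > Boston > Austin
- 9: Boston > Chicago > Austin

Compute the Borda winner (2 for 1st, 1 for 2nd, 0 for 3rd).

Boston: 10×0 + 20×1 + 11×0 + 9×1 + 9×2 = 47
Austin: 10×2 + 20×2 + 11×1 + 9×0 + 9×0 = 71
Chicago: 10×1 + 20×0 + 11×2 + 9×2 + 9×1 = 59

Austin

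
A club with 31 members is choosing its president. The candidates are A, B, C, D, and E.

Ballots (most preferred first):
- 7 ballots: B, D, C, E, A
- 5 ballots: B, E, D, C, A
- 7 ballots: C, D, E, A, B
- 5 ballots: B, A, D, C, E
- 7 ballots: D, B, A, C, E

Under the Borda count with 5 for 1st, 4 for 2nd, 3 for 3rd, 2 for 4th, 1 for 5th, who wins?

A: 7×1 + 5×1 + 7×2 + 5×4 + 7×3 = 67
B: 7×5 + 5×5 + 7×1 + 5×5 + 7×4 = 120
C: 7×3 + 5×2 + 7×5 + 5×2 + 7×2 = 90
D: 7×4 + 5×3 + 7×4 + 5×3 + 7×5 = 121
E: 7×2 + 5×4 + 7×3 + 5×1 + 7×1 = 67

D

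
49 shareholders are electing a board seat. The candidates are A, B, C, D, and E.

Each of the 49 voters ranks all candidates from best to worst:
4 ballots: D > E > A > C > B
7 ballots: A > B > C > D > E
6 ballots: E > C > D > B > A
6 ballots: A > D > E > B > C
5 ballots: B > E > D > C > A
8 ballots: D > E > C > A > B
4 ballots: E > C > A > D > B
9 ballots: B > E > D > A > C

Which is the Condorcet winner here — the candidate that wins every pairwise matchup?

D

D vs A: 32–17
D vs B: 28–21
D vs C: 32–17
D vs E: 25–24
D beats every other candidate.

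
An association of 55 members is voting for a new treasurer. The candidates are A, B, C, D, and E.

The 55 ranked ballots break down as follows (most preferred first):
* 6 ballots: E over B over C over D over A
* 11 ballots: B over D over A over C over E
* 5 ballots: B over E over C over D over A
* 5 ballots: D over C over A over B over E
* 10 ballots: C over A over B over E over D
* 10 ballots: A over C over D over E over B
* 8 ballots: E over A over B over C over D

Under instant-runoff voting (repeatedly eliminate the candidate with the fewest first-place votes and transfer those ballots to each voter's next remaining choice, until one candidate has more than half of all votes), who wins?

Round 1: A 10, B 16, C 10, D 5, E 14. D eliminated.
Round 2: A 10, B 16, C 15, E 14. A eliminated.
Round 3: B 16, C 25, E 14. E eliminated.
Round 4: B 30, C 25. B has a majority (≥28).

B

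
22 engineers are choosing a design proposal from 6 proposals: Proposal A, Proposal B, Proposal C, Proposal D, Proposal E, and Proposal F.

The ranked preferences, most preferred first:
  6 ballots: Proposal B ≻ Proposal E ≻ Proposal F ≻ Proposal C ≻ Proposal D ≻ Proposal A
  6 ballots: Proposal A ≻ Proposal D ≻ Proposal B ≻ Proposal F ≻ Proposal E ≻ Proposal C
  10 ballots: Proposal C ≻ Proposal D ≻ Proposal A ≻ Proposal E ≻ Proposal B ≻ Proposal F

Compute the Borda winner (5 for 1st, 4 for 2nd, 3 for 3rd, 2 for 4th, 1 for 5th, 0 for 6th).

Proposal D

Proposal A: 6×0 + 6×5 + 10×3 = 60
Proposal B: 6×5 + 6×3 + 10×1 = 58
Proposal C: 6×2 + 6×0 + 10×5 = 62
Proposal D: 6×1 + 6×4 + 10×4 = 70
Proposal E: 6×4 + 6×1 + 10×2 = 50
Proposal F: 6×3 + 6×2 + 10×0 = 30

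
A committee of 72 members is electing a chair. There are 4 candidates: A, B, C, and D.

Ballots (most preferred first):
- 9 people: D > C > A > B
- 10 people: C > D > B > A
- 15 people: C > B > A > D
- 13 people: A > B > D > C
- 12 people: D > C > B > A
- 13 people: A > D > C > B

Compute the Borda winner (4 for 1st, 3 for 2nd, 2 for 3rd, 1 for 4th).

A: 9×2 + 10×1 + 15×2 + 13×4 + 12×1 + 13×4 = 174
B: 9×1 + 10×2 + 15×3 + 13×3 + 12×2 + 13×1 = 150
C: 9×3 + 10×4 + 15×4 + 13×1 + 12×3 + 13×2 = 202
D: 9×4 + 10×3 + 15×1 + 13×2 + 12×4 + 13×3 = 194

C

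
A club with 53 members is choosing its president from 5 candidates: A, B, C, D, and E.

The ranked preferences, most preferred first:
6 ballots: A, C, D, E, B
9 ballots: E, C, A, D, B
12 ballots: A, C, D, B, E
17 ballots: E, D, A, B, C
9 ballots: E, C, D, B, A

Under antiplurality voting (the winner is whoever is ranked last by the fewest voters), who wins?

Last-place votes: A 9, B 15, C 17, D 0, E 12.

D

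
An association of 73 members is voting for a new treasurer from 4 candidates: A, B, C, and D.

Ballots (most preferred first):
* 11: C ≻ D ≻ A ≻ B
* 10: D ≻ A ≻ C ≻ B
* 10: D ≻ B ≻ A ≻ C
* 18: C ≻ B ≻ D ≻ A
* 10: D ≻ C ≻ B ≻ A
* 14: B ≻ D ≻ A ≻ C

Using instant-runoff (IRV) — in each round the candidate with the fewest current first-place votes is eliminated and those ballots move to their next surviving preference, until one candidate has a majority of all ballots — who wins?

Round 1: A 0, B 14, C 29, D 30. A eliminated.
Round 2: B 14, C 29, D 30. B eliminated.
Round 3: C 29, D 44. D has a majority (≥37).

D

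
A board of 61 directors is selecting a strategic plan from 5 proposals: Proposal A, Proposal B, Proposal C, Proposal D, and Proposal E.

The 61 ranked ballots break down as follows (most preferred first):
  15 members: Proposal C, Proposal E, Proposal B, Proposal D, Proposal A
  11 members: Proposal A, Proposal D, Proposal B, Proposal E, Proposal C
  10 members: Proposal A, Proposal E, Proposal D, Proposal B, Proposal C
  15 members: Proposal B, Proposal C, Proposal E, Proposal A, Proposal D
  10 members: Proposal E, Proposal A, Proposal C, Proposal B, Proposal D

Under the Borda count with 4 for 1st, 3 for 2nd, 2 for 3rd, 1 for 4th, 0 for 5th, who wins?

Proposal E

Proposal A: 15×0 + 11×4 + 10×4 + 15×1 + 10×3 = 129
Proposal B: 15×2 + 11×2 + 10×1 + 15×4 + 10×1 = 132
Proposal C: 15×4 + 11×0 + 10×0 + 15×3 + 10×2 = 125
Proposal D: 15×1 + 11×3 + 10×2 + 15×0 + 10×0 = 68
Proposal E: 15×3 + 11×1 + 10×3 + 15×2 + 10×4 = 156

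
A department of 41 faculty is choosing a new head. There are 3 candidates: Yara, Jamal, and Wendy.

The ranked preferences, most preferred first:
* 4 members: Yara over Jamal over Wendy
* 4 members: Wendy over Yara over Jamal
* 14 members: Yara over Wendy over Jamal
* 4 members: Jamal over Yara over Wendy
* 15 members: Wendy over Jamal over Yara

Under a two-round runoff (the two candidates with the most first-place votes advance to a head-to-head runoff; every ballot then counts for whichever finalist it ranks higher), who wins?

Round 1 first-place votes: Yara 18, Jamal 4, Wendy 19. Wendy and Yara advance.
Runoff: Wendy is ranked above Yara on 19 ballots, Yara above Wendy on 22.

Yara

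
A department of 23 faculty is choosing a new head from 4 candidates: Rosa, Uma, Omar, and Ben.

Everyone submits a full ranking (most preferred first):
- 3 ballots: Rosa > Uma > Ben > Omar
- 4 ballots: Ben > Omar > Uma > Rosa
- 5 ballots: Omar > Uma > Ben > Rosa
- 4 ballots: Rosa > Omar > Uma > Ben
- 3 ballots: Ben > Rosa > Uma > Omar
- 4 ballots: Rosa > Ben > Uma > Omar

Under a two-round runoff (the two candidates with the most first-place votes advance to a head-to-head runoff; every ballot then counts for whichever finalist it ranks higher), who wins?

Ben

Round 1 first-place votes: Rosa 11, Uma 0, Omar 5, Ben 7. Rosa and Ben advance.
Runoff: Rosa is ranked above Ben on 11 ballots, Ben above Rosa on 12.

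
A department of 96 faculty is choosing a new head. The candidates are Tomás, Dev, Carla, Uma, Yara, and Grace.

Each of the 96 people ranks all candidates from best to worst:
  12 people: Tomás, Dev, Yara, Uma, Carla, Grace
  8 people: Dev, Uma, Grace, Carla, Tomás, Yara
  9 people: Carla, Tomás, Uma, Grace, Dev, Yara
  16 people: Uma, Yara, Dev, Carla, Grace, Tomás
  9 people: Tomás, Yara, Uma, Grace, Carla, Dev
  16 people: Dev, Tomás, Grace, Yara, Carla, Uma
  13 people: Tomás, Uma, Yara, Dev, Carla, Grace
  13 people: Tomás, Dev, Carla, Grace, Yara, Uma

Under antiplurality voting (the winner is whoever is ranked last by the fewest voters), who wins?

Last-place votes: Tomás 16, Dev 9, Carla 0, Uma 29, Yara 17, Grace 25.

Carla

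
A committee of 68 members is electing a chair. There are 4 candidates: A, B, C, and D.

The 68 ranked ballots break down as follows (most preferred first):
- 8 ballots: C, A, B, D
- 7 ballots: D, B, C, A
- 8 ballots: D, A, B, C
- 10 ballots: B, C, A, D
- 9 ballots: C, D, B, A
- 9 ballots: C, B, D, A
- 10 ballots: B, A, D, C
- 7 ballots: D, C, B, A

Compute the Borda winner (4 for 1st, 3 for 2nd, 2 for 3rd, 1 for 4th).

A: 8×3 + 7×1 + 8×3 + 10×2 + 9×1 + 9×1 + 10×3 + 7×1 = 130
B: 8×2 + 7×3 + 8×2 + 10×4 + 9×2 + 9×3 + 10×4 + 7×2 = 192
C: 8×4 + 7×2 + 8×1 + 10×3 + 9×4 + 9×4 + 10×1 + 7×3 = 187
D: 8×1 + 7×4 + 8×4 + 10×1 + 9×3 + 9×2 + 10×2 + 7×4 = 171

B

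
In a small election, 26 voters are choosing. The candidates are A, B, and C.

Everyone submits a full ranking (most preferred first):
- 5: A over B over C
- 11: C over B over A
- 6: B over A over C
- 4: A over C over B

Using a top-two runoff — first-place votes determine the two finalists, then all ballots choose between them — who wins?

A

Round 1 first-place votes: A 9, B 6, C 11. C and A advance.
Runoff: C is ranked above A on 11 ballots, A above C on 15.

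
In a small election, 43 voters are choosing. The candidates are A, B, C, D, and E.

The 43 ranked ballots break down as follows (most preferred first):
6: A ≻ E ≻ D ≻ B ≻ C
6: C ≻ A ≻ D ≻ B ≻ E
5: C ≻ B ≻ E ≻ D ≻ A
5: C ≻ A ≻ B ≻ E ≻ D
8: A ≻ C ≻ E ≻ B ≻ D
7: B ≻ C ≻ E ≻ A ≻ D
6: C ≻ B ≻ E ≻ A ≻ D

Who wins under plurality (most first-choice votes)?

First-place votes: A 14, B 7, C 22, D 0, E 0.

C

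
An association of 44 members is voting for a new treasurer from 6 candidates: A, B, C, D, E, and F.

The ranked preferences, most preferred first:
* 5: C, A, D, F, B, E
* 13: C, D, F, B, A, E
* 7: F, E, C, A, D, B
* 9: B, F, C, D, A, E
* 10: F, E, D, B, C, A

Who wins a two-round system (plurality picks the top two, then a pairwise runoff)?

F

Round 1 first-place votes: A 0, B 9, C 18, D 0, E 0, F 17. C and F advance.
Runoff: C is ranked above F on 18 ballots, F above C on 26.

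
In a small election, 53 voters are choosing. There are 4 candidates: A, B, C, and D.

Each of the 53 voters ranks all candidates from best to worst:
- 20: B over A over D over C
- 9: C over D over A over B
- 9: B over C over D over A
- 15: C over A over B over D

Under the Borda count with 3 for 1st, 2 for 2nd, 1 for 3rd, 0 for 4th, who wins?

A: 20×2 + 9×1 + 9×0 + 15×2 = 79
B: 20×3 + 9×0 + 9×3 + 15×1 = 102
C: 20×0 + 9×3 + 9×2 + 15×3 = 90
D: 20×1 + 9×2 + 9×1 + 15×0 = 47

B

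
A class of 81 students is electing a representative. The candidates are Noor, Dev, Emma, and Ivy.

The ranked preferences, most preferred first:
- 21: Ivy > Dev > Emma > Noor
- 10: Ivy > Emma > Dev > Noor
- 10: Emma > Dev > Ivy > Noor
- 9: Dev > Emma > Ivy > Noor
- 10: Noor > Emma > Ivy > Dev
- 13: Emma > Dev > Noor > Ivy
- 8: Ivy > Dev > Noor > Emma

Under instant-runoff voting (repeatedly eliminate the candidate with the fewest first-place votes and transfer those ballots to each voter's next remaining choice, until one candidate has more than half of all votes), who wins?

Emma

Round 1: Noor 10, Dev 9, Emma 23, Ivy 39. Dev eliminated.
Round 2: Noor 10, Emma 32, Ivy 39. Noor eliminated.
Round 3: Emma 42, Ivy 39. Emma has a majority (≥41).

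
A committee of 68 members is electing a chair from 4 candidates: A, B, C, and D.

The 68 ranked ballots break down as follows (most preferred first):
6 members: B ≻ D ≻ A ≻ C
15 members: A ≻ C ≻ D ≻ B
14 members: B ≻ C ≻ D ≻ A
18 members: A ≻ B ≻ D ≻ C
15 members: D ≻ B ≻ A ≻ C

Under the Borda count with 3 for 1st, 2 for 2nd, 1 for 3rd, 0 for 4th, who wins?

A: 6×1 + 15×3 + 14×0 + 18×3 + 15×1 = 120
B: 6×3 + 15×0 + 14×3 + 18×2 + 15×2 = 126
C: 6×0 + 15×2 + 14×2 + 18×0 + 15×0 = 58
D: 6×2 + 15×1 + 14×1 + 18×1 + 15×3 = 104

B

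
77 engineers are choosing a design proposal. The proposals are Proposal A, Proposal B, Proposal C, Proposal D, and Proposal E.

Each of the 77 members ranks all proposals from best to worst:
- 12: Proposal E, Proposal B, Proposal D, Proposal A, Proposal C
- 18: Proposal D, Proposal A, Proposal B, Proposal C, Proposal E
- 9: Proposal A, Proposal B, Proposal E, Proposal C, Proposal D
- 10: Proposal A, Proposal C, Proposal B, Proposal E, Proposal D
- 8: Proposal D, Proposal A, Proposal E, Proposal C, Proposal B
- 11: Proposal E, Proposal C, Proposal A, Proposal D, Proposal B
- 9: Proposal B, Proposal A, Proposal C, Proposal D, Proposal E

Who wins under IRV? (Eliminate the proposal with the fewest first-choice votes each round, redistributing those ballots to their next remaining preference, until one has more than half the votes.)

Round 1: Proposal A 19, Proposal B 9, Proposal C 0, Proposal D 26, Proposal E 23. Proposal C eliminated.
Round 2: Proposal A 19, Proposal B 9, Proposal D 26, Proposal E 23. Proposal B eliminated.
Round 3: Proposal A 28, Proposal D 26, Proposal E 23. Proposal E eliminated.
Round 4: Proposal A 39, Proposal D 38. Proposal A has a majority (≥39).

Proposal A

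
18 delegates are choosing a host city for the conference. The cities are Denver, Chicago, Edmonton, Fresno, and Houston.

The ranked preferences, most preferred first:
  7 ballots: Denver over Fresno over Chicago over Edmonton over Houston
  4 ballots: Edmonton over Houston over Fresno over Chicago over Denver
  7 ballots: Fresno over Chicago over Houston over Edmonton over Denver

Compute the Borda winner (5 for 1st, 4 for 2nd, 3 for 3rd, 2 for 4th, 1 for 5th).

Fresno

Denver: 7×5 + 4×1 + 7×1 = 46
Chicago: 7×3 + 4×2 + 7×4 = 57
Edmonton: 7×2 + 4×5 + 7×2 = 48
Fresno: 7×4 + 4×3 + 7×5 = 75
Houston: 7×1 + 4×4 + 7×3 = 44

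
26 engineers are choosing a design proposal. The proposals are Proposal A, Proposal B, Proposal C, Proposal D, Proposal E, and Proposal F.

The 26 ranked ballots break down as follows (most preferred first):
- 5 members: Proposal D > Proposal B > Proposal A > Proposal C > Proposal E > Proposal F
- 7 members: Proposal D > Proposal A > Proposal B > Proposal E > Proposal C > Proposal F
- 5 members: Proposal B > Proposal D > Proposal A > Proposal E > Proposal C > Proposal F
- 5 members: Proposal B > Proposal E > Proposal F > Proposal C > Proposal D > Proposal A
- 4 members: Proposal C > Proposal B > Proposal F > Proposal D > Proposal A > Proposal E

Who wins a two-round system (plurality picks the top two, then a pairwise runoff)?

Proposal B

Round 1 first-place votes: Proposal A 0, Proposal B 10, Proposal C 4, Proposal D 12, Proposal E 0, Proposal F 0. Proposal D and Proposal B advance.
Runoff: Proposal D is ranked above Proposal B on 12 ballots, Proposal B above Proposal D on 14.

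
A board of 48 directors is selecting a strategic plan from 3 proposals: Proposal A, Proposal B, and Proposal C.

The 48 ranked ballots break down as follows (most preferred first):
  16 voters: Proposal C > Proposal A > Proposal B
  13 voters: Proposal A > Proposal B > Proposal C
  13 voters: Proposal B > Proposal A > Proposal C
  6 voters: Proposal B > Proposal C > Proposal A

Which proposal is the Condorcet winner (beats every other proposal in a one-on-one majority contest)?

Proposal A

Proposal A vs Proposal B: 29–19
Proposal A vs Proposal C: 26–22
Proposal A beats every other proposal.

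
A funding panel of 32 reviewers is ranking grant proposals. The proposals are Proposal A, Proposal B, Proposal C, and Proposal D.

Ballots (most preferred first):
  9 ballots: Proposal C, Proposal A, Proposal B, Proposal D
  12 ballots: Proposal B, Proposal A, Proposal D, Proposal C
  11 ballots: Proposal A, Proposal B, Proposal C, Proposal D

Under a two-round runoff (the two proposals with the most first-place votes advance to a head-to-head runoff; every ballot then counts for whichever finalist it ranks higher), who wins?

Round 1 first-place votes: Proposal A 11, Proposal B 12, Proposal C 9, Proposal D 0. Proposal B and Proposal A advance.
Runoff: Proposal B is ranked above Proposal A on 12 ballots, Proposal A above Proposal B on 20.

Proposal A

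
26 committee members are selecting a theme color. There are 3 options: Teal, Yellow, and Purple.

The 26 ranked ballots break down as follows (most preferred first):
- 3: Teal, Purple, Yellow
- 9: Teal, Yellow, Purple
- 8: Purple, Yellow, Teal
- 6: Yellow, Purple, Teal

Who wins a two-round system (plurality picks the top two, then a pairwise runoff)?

Round 1 first-place votes: Teal 12, Yellow 6, Purple 8. Teal and Purple advance.
Runoff: Teal is ranked above Purple on 12 ballots, Purple above Teal on 14.

Purple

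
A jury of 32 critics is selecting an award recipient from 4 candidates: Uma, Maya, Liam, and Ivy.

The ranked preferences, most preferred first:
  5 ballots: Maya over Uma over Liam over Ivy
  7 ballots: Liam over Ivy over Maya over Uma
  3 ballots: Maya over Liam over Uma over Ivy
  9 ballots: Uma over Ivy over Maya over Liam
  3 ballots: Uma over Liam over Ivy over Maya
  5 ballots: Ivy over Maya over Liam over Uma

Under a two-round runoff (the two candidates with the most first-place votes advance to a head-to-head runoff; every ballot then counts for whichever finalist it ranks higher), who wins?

Round 1 first-place votes: Uma 12, Maya 8, Liam 7, Ivy 5. Uma and Maya advance.
Runoff: Uma is ranked above Maya on 12 ballots, Maya above Uma on 20.

Maya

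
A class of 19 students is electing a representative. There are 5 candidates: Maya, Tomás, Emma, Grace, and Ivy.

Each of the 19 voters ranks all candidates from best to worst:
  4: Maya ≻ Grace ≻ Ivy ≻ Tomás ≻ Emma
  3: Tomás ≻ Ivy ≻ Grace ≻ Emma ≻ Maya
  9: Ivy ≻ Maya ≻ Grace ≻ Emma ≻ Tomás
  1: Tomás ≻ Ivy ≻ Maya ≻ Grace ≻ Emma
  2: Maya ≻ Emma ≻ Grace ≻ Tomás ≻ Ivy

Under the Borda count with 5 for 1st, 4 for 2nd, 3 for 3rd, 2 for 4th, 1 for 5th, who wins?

Ivy

Maya: 4×5 + 3×1 + 9×4 + 1×3 + 2×5 = 72
Tomás: 4×2 + 3×5 + 9×1 + 1×5 + 2×2 = 41
Emma: 4×1 + 3×2 + 9×2 + 1×1 + 2×4 = 37
Grace: 4×4 + 3×3 + 9×3 + 1×2 + 2×3 = 60
Ivy: 4×3 + 3×4 + 9×5 + 1×4 + 2×1 = 75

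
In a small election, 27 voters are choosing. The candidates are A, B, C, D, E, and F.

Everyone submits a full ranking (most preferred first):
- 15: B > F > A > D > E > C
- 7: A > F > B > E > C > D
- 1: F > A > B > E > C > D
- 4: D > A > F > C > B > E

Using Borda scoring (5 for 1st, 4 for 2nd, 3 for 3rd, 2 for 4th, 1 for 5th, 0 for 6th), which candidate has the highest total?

A: 15×3 + 7×5 + 1×4 + 4×4 = 100
B: 15×5 + 7×3 + 1×3 + 4×1 = 103
C: 15×0 + 7×1 + 1×1 + 4×2 = 16
D: 15×2 + 7×0 + 1×0 + 4×5 = 50
E: 15×1 + 7×2 + 1×2 + 4×0 = 31
F: 15×4 + 7×4 + 1×5 + 4×3 = 105

F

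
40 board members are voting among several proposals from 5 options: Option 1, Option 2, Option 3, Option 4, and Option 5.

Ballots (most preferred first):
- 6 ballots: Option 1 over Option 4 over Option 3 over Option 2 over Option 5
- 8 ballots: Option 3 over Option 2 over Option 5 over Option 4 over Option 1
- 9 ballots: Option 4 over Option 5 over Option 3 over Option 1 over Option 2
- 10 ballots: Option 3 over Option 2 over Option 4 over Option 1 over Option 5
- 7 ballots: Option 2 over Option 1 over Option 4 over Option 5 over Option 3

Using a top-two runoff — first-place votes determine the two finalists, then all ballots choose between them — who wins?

Round 1 first-place votes: Option 1 6, Option 2 7, Option 3 18, Option 4 9, Option 5 0. Option 3 and Option 4 advance.
Runoff: Option 3 is ranked above Option 4 on 18 ballots, Option 4 above Option 3 on 22.

Option 4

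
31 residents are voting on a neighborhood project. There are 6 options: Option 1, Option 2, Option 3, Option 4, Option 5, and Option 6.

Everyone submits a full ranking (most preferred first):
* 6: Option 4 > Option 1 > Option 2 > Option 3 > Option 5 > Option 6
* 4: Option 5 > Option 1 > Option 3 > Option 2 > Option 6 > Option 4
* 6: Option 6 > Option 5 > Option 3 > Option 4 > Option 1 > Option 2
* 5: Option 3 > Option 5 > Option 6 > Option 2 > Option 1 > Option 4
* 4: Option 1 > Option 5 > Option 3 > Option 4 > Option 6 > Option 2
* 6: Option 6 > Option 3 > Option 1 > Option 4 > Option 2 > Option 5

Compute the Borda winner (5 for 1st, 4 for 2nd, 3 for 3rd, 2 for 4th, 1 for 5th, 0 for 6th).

Option 1: 6×4 + 4×4 + 6×1 + 5×1 + 4×5 + 6×3 = 89
Option 2: 6×3 + 4×2 + 6×0 + 5×2 + 4×0 + 6×1 = 42
Option 3: 6×2 + 4×3 + 6×3 + 5×5 + 4×3 + 6×4 = 103
Option 4: 6×5 + 4×0 + 6×2 + 5×0 + 4×2 + 6×2 = 62
Option 5: 6×1 + 4×5 + 6×4 + 5×4 + 4×4 + 6×0 = 86
Option 6: 6×0 + 4×1 + 6×5 + 5×3 + 4×1 + 6×5 = 83

Option 3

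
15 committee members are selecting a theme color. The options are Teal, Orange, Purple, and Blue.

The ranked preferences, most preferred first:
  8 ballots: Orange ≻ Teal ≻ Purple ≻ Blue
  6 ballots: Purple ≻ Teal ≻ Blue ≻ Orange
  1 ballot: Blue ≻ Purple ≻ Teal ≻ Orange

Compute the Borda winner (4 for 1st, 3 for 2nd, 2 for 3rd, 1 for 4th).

Teal: 8×3 + 6×3 + 1×2 = 44
Orange: 8×4 + 6×1 + 1×1 = 39
Purple: 8×2 + 6×4 + 1×3 = 43
Blue: 8×1 + 6×2 + 1×4 = 24

Teal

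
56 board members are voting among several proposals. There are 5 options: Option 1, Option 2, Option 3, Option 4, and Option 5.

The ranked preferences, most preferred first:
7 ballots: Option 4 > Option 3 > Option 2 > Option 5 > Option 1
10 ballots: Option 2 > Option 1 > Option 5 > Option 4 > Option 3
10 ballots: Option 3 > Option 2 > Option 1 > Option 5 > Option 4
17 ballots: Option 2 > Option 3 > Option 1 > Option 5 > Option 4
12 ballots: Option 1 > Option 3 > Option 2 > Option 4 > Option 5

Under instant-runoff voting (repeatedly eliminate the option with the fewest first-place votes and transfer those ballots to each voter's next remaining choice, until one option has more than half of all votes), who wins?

Round 1: Option 1 12, Option 2 27, Option 3 10, Option 4 7, Option 5 0. Option 5 eliminated.
Round 2: Option 1 12, Option 2 27, Option 3 10, Option 4 7. Option 4 eliminated.
Round 3: Option 1 12, Option 2 27, Option 3 17. Option 1 eliminated.
Round 4: Option 2 27, Option 3 29. Option 3 has a majority (≥29).

Option 3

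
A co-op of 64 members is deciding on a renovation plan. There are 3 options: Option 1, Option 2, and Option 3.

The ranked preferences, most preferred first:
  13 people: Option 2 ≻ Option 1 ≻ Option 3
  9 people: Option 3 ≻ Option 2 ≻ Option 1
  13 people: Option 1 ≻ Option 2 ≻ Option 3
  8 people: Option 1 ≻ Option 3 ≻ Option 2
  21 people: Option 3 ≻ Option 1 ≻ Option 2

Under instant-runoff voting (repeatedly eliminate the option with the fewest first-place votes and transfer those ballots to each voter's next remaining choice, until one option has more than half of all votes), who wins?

Option 1

Round 1: Option 1 21, Option 2 13, Option 3 30. Option 2 eliminated.
Round 2: Option 1 34, Option 3 30. Option 1 has a majority (≥33).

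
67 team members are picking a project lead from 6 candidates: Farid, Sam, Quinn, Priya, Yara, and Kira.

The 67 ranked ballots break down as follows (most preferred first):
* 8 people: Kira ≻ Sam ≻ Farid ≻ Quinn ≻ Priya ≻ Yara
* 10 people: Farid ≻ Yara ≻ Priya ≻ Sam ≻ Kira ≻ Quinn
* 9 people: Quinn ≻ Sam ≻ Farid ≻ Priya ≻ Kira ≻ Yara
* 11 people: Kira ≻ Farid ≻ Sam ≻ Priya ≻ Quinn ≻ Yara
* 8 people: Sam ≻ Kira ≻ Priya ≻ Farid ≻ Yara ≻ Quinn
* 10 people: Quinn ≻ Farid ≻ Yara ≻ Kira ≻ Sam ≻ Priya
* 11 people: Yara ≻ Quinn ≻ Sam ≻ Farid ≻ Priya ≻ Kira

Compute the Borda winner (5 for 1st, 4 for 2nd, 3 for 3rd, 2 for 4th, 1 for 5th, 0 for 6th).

Farid

Farid: 8×3 + 10×5 + 9×3 + 11×4 + 8×2 + 10×4 + 11×2 = 223
Sam: 8×4 + 10×2 + 9×4 + 11×3 + 8×5 + 10×1 + 11×3 = 204
Quinn: 8×2 + 10×0 + 9×5 + 11×1 + 8×0 + 10×5 + 11×4 = 166
Priya: 8×1 + 10×3 + 9×2 + 11×2 + 8×3 + 10×0 + 11×1 = 113
Yara: 8×0 + 10×4 + 9×0 + 11×0 + 8×1 + 10×3 + 11×5 = 133
Kira: 8×5 + 10×1 + 9×1 + 11×5 + 8×4 + 10×2 + 11×0 = 166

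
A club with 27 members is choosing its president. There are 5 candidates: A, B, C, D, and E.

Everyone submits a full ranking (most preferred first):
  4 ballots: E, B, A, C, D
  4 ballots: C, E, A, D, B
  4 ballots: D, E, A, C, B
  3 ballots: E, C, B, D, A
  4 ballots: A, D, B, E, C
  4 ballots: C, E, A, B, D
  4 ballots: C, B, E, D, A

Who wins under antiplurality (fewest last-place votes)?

Last-place votes: A 7, B 8, C 4, D 8, E 0.

E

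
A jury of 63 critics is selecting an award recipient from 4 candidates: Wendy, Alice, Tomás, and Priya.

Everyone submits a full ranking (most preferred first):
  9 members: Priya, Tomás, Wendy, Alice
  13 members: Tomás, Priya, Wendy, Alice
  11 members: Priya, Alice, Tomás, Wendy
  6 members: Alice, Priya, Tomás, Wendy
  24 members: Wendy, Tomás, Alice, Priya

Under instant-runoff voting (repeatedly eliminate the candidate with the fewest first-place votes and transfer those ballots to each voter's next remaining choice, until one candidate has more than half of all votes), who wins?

Round 1: Wendy 24, Alice 6, Tomás 13, Priya 20. Alice eliminated.
Round 2: Wendy 24, Tomás 13, Priya 26. Tomás eliminated.
Round 3: Wendy 24, Priya 39. Priya has a majority (≥32).

Priya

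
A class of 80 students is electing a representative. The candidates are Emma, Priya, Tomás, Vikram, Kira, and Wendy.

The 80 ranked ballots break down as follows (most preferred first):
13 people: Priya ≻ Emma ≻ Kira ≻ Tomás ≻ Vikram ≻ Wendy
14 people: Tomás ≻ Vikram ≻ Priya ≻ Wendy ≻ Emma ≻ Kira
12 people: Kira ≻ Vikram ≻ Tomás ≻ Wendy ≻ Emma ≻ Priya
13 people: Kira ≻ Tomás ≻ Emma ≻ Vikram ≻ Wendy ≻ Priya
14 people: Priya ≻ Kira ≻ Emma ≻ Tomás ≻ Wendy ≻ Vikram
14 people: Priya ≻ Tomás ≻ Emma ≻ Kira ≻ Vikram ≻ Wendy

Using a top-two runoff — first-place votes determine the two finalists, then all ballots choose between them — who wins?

Round 1 first-place votes: Emma 0, Priya 41, Tomás 14, Vikram 0, Kira 25, Wendy 0. Priya and Kira advance.
Runoff: Priya is ranked above Kira on 55 ballots, Kira above Priya on 25.

Priya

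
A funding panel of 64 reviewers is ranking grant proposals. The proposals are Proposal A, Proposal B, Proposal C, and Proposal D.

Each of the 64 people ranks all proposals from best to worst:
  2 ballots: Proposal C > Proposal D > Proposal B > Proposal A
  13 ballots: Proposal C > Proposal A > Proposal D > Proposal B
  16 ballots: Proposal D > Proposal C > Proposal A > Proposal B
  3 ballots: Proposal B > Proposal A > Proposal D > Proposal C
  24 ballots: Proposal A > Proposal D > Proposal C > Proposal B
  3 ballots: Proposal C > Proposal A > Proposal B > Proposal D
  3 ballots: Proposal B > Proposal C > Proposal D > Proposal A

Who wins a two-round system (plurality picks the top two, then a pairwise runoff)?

Round 1 first-place votes: Proposal A 24, Proposal B 6, Proposal C 18, Proposal D 16. Proposal A and Proposal C advance.
Runoff: Proposal A is ranked above Proposal C on 27 ballots, Proposal C above Proposal A on 37.

Proposal C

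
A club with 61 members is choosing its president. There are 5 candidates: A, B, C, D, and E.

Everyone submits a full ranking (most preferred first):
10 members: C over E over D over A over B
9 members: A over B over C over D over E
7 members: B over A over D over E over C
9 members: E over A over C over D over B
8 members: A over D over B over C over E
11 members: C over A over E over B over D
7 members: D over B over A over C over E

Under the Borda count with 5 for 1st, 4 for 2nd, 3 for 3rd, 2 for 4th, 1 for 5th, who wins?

A: 10×2 + 9×5 + 7×4 + 9×4 + 8×5 + 11×4 + 7×3 = 234
B: 10×1 + 9×4 + 7×5 + 9×1 + 8×3 + 11×2 + 7×4 = 164
C: 10×5 + 9×3 + 7×1 + 9×3 + 8×2 + 11×5 + 7×2 = 196
D: 10×3 + 9×2 + 7×3 + 9×2 + 8×4 + 11×1 + 7×5 = 165
E: 10×4 + 9×1 + 7×2 + 9×5 + 8×1 + 11×3 + 7×1 = 156

A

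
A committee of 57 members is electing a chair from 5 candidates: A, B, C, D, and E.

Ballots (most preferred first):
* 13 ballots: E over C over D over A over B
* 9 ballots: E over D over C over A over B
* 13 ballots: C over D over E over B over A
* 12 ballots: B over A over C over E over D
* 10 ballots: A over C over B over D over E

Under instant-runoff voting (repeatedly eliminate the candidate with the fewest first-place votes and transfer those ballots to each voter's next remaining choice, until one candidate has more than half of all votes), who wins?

C

Round 1: A 10, B 12, C 13, D 0, E 22. D eliminated.
Round 2: A 10, B 12, C 13, E 22. A eliminated.
Round 3: B 12, C 23, E 22. B eliminated.
Round 4: C 35, E 22. C has a majority (≥29).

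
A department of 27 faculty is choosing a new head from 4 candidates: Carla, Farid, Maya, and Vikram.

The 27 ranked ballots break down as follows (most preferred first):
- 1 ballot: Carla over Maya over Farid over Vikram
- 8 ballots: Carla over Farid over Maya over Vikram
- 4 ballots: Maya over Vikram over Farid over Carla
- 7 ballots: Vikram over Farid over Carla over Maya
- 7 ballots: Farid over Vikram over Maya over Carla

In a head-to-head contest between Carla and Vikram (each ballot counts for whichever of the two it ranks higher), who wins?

Carla is ranked above Vikram on 9 ballots; Vikram above Carla on 18.

Vikram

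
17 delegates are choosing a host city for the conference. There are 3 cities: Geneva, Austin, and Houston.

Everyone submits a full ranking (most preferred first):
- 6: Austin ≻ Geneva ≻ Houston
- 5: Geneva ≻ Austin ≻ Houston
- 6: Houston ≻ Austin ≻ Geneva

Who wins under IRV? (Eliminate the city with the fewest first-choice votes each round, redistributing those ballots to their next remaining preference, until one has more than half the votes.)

Round 1: Geneva 5, Austin 6, Houston 6. Geneva eliminated.
Round 2: Austin 11, Houston 6. Austin has a majority (≥9).

Austin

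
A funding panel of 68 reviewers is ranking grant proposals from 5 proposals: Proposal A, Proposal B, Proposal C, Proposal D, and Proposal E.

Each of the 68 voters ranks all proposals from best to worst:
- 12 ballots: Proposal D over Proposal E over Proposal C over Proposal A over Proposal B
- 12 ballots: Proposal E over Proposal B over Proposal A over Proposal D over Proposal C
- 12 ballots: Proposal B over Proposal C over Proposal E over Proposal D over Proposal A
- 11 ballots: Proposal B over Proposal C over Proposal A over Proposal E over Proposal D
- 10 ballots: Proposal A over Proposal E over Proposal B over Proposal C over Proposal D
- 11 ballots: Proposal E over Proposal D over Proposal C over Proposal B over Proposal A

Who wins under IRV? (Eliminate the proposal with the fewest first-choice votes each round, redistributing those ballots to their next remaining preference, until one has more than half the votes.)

Round 1: Proposal A 10, Proposal B 23, Proposal C 0, Proposal D 12, Proposal E 23. Proposal C eliminated.
Round 2: Proposal A 10, Proposal B 23, Proposal D 12, Proposal E 23. Proposal A eliminated.
Round 3: Proposal B 23, Proposal D 12, Proposal E 33. Proposal D eliminated.
Round 4: Proposal B 23, Proposal E 45. Proposal E has a majority (≥35).

Proposal E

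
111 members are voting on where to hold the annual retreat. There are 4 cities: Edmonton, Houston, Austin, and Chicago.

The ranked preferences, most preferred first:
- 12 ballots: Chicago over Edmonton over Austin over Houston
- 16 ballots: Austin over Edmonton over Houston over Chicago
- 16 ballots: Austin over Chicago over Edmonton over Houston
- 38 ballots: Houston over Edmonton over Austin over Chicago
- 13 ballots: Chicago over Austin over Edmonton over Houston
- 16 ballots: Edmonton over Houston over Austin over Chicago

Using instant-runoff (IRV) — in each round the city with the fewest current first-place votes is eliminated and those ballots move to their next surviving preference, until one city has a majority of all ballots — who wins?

Round 1: Edmonton 16, Houston 38, Austin 32, Chicago 25. Edmonton eliminated.
Round 2: Houston 54, Austin 32, Chicago 25. Chicago eliminated.
Round 3: Houston 54, Austin 57. Austin has a majority (≥56).

Austin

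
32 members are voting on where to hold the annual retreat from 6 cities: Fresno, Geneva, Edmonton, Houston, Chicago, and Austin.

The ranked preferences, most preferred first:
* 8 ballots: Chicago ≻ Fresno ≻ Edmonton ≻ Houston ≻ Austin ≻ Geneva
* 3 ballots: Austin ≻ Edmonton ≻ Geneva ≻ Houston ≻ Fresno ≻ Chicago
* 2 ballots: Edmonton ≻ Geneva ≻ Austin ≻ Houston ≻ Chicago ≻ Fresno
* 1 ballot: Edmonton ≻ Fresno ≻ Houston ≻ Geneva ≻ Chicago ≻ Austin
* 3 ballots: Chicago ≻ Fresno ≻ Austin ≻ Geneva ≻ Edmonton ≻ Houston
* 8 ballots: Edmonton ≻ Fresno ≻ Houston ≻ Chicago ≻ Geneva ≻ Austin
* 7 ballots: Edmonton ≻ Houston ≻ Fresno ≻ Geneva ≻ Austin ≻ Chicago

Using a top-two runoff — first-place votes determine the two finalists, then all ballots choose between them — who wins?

Edmonton

Round 1 first-place votes: Fresno 0, Geneva 0, Edmonton 18, Houston 0, Chicago 11, Austin 3. Edmonton and Chicago advance.
Runoff: Edmonton is ranked above Chicago on 21 ballots, Chicago above Edmonton on 11.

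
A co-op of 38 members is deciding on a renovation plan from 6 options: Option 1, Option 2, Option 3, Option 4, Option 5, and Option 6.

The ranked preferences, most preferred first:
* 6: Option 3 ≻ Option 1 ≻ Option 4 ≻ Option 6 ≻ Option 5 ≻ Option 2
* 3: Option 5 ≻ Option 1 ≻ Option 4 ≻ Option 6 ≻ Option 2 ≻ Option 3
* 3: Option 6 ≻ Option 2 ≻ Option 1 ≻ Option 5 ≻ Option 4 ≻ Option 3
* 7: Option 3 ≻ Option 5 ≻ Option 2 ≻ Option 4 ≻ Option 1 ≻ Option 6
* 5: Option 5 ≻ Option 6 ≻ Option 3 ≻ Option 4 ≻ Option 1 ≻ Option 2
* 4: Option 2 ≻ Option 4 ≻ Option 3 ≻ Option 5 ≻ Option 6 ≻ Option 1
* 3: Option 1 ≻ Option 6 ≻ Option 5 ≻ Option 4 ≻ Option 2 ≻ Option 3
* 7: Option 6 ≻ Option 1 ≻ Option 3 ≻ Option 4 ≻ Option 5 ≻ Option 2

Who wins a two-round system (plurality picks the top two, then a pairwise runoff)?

Option 6

Round 1 first-place votes: Option 1 3, Option 2 4, Option 3 13, Option 4 0, Option 5 8, Option 6 10. Option 3 and Option 6 advance.
Runoff: Option 3 is ranked above Option 6 on 17 ballots, Option 6 above Option 3 on 21.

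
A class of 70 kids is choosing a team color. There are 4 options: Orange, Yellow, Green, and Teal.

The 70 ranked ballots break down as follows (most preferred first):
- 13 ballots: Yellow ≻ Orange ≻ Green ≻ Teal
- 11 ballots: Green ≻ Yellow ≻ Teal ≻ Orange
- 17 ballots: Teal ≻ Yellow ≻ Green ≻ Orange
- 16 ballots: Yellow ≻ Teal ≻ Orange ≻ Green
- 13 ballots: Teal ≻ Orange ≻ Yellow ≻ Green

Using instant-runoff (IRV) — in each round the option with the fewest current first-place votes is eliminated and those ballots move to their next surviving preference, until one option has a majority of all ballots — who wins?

Round 1: Orange 0, Yellow 29, Green 11, Teal 30. Orange eliminated.
Round 2: Yellow 29, Green 11, Teal 30. Green eliminated.
Round 3: Yellow 40, Teal 30. Yellow has a majority (≥36).

Yellow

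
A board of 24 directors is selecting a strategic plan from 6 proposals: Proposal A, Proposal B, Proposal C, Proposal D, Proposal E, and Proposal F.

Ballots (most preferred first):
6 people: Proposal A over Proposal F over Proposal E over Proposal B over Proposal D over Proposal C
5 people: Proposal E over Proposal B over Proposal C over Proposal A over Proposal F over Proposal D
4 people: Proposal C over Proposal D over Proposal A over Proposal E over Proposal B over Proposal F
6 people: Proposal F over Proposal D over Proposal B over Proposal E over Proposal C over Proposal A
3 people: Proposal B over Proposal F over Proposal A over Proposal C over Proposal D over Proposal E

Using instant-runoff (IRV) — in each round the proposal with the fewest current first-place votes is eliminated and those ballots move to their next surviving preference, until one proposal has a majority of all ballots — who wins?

Round 1: Proposal A 6, Proposal B 3, Proposal C 4, Proposal D 0, Proposal E 5, Proposal F 6. Proposal D eliminated.
Round 2: Proposal A 6, Proposal B 3, Proposal C 4, Proposal E 5, Proposal F 6. Proposal B eliminated.
Round 3: Proposal A 6, Proposal C 4, Proposal E 5, Proposal F 9. Proposal C eliminated.
Round 4: Proposal A 10, Proposal E 5, Proposal F 9. Proposal E eliminated.
Round 5: Proposal A 15, Proposal F 9. Proposal A has a majority (≥13).

Proposal A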